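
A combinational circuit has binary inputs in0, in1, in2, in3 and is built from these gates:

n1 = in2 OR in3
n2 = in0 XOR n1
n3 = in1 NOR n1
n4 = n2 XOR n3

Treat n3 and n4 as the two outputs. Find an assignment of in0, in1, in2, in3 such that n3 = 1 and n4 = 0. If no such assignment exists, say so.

in0=1 in1=0 in2=0 in3=0

Check with in0=1 in1=0 in2=0 in3=0:
n1 = in2 OR in3 = 0 OR 0 = 0
n2 = in0 XOR n1 = 1 XOR 0 = 1
n3 = in1 NOR n1 = 0 NOR 0 = 1
n4 = n2 XOR n3 = 1 XOR 1 = 0
So n3 = 1 and n4 = 0.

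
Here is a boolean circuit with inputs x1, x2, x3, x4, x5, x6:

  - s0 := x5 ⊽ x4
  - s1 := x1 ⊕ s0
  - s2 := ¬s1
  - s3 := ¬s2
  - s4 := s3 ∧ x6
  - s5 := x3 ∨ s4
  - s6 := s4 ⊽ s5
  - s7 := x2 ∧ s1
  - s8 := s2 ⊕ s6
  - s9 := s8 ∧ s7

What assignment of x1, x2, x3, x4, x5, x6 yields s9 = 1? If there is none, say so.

x1=1, x2=1, x3=0, x4=0, x5=1, x6=0

s9 = s8 ∧ s7 must be 1, so both s8 = 1 and s7 = 1.
s8 = s2 ⊕ s6 must be 1, so s2 and s6 differ.
Check with x1=1, x2=1, x3=0, x4=0, x5=1, x6=0:
s0 = x5 ⊽ x4 = 1 ⊽ 0 = 0
s1 = x1 ⊕ s0 = 1 ⊕ 0 = 1
s2 = ¬s1 = ¬1 = 0
s3 = ¬s2 = ¬0 = 1
s4 = s3 ∧ x6 = 1 ∧ 0 = 0
s5 = x3 ∨ s4 = 0 ∨ 0 = 0
s6 = s4 ⊽ s5 = 0 ⊽ 0 = 1
s7 = x2 ∧ s1 = 1 ∧ 1 = 1
s8 = s2 ⊕ s6 = 0 ⊕ 1 = 1
s9 = s8 ∧ s7 = 1 ∧ 1 = 1
So s9 = 1 as required.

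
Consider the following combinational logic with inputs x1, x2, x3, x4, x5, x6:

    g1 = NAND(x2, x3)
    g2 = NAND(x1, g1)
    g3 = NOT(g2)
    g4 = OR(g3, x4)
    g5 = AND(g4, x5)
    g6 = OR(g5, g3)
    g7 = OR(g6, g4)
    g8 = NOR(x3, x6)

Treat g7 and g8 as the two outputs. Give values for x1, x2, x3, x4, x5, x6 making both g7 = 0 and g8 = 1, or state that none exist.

x1=0 x2=1 x3=0 x4=0 x5=1 x6=0

Check with x1=0 x2=1 x3=0 x4=0 x5=1 x6=0:
g1 = NAND(x2, x3) = NAND(1, 0) = 1
g2 = NAND(x1, g1) = NAND(0, 1) = 1
g3 = NOT(g2) = NOT 1 = 0
g4 = OR(g3, x4) = OR(0, 0) = 0
g5 = AND(g4, x5) = AND(0, 1) = 0
g6 = OR(g5, g3) = OR(0, 0) = 0
g7 = OR(g6, g4) = OR(0, 0) = 0
g8 = NOR(x3, x6) = NOR(0, 0) = 1
So g7 = 0 and g8 = 1.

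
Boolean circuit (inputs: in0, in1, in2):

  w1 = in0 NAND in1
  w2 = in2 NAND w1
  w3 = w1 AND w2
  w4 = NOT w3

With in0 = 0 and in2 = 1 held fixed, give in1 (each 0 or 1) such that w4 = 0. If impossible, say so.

With in0 = 0 and in2 = 1 fixed, none of the 2 settings of in1 give w4 = 0.
For example, with in1=0:
w1 = in0 NAND in1 = 0 NAND 0 = 1
w2 = in2 NAND w1 = 1 NAND 1 = 0
w3 = w1 AND w2 = 1 AND 0 = 0
w4 = NOT w3 = NOT 0 = 1
giving w4 = 1 ≠ 0.

no solution exists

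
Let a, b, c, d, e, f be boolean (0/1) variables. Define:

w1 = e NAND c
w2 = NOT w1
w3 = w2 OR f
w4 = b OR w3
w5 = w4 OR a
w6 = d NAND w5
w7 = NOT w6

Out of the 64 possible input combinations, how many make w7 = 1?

w7 = NOT w6 must be 1, so w6 = 0.
Enumerating the 64 input combinations, 29 give w7 = 1 and 35 give w7 = 0.

29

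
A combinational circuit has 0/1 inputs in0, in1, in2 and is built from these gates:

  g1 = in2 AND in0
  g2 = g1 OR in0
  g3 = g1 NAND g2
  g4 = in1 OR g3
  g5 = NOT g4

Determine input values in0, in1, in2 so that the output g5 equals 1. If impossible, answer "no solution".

in0=1, in1=0, in2=1

g5 = NOT g4 must be 1, so g4 = 0.
Check with in0=1, in1=0, in2=1:
g1 = in2 AND in0 = 1 AND 1 = 1
g2 = g1 OR in0 = 1 OR 1 = 1
g3 = g1 NAND g2 = 1 NAND 1 = 0
g4 = in1 OR g3 = 0 OR 0 = 0
g5 = NOT g4 = NOT 0 = 1
So g5 = 1 as required.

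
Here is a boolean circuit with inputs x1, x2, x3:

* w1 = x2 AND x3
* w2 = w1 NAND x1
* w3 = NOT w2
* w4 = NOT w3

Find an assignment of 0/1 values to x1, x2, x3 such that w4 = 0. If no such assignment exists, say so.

x1=1, x2=1, x3=1

Check with x1=1, x2=1, x3=1:
w1 = x2 AND x3 = 1 AND 1 = 1
w2 = w1 NAND x1 = 1 NAND 1 = 0
w3 = NOT w2 = NOT 0 = 1
w4 = NOT w3 = NOT 1 = 0
So w4 = 0 as required.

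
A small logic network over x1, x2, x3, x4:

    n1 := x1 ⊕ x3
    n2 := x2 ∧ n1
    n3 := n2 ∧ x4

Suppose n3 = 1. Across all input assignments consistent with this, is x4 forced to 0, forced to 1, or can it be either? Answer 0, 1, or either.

1

n3 = n2 ∧ x4 must be 1, so both n2 = 1 and x4 = 1.
Every assignment with n3 = 1 has x4 = 1; there are 2 such assignment(s).
  x1=0, x2=1, x3=1, x4=1
  x1=1, x2=1, x3=0, x4=1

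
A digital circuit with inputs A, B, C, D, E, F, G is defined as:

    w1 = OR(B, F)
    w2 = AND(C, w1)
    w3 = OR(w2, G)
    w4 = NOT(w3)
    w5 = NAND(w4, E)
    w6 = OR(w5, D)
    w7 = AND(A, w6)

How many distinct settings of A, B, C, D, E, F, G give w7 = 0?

w7 = AND(A, w6) must be 0, so at least one of A, w6 is 0.
Enumerating the 128 input combinations, 69 give w7 = 0 and 59 give w7 = 1.

69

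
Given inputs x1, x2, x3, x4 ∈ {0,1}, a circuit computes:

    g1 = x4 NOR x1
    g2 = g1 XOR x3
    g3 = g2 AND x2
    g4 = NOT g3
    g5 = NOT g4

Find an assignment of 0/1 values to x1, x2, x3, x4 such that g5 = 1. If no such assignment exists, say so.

x1=1, x2=1, x3=1, x4=0

g5 = NOT g4 must be 1, so g4 = 0.
Check with x1=1, x2=1, x3=1, x4=0:
g1 = x4 NOR x1 = 0 NOR 1 = 0
g2 = g1 XOR x3 = 0 XOR 1 = 1
g3 = g2 AND x2 = 1 AND 1 = 1
g4 = NOT g3 = NOT 1 = 0
g5 = NOT g4 = NOT 0 = 1
So g5 = 1 as required.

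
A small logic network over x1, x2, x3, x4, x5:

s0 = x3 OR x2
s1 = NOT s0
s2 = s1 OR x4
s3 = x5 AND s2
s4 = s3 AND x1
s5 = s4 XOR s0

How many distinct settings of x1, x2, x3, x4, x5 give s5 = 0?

9

s5 = s4 XOR s0 must be 0, so s4 and s0 are equal.
Enumerating the 32 input combinations, 9 give s5 = 0 and 23 give s5 = 1.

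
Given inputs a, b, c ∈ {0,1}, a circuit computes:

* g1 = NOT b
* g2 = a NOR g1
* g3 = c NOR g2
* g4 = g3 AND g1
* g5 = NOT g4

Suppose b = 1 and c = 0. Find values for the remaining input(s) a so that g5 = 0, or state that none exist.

no solution exists

With b = 1 and c = 0 fixed, none of the 2 settings of a give g5 = 0.
For example, with a=0:
g1 = NOT b = NOT 1 = 0
g2 = a NOR g1 = 0 NOR 0 = 1
g3 = c NOR g2 = 0 NOR 1 = 0
g4 = g3 AND g1 = 0 AND 0 = 0
g5 = NOT g4 = NOT 0 = 1
giving g5 = 1 ≠ 0.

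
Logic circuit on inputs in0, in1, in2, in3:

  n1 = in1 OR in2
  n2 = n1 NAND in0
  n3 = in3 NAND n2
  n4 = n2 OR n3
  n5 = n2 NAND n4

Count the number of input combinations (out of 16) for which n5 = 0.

n5 = n2 NAND n4 must be 0, so both n2 = 1 and n4 = 1.
Enumerating the 16 input combinations, 10 give n5 = 0 and 6 give n5 = 1.

10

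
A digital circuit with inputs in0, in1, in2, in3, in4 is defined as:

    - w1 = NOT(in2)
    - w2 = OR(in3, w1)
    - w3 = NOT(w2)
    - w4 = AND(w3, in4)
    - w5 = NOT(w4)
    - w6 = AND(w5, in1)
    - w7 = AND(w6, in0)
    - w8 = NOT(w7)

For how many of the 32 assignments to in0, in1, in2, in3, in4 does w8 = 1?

w8 = NOT(w7) must be 1, so w7 = 0.
Enumerating the 32 input combinations, 25 give w8 = 1 and 7 give w8 = 0.

25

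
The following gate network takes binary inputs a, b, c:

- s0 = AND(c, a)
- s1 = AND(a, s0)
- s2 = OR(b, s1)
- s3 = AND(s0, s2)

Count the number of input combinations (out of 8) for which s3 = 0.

s3 = AND(s0, s2) must be 0, so at least one of s0, s2 is 0.
Satisfying assignments:
  a=0, b=0, c=0
  a=0, b=0, c=1
  a=0, b=1, c=0
  a=0, b=1, c=1
  a=1, b=0, c=0
  a=1, b=1, c=0

6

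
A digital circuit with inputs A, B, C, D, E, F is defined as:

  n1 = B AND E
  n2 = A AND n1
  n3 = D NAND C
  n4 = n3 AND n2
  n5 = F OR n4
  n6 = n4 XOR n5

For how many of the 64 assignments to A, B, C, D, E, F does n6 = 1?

n6 = n4 XOR n5 must be 1, so n4 and n5 differ.
Enumerating the 64 input combinations, 29 give n6 = 1 and 35 give n6 = 0.

29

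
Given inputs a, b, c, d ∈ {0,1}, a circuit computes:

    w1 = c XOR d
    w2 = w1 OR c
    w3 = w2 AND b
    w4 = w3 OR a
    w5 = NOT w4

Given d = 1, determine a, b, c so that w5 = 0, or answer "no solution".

Check with d = 1 and a=1, b=1, c=0:
w1 = c XOR d = 0 XOR 1 = 1
w2 = w1 OR c = 1 OR 0 = 1
w3 = w2 AND b = 1 AND 1 = 1
w4 = w3 OR a = 1 OR 1 = 1
w5 = NOT w4 = NOT 1 = 0
So w5 = 0.

a=1, b=1, c=0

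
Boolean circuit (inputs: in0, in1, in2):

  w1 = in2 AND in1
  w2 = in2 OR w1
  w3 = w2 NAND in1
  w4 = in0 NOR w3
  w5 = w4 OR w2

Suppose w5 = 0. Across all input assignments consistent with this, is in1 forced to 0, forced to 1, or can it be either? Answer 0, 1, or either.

either

Both values of in1 occur among assignments with w5 = 0:
  in1=0: in0=0, in1=0, in2=0
  in1=1: in0=0, in1=1, in2=0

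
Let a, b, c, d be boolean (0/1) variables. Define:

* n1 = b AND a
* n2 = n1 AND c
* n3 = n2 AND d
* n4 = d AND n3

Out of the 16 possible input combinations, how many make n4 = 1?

1

n4 = d AND n3 must be 1, so both d = 1 and n3 = 1.
n3 = n2 AND d must be 1, so both n2 = 1 and d = 1.
n2 = n1 AND c must be 1, so both n1 = 1 and c = 1.
Satisfying assignments:
  a=1, b=1, c=1, d=1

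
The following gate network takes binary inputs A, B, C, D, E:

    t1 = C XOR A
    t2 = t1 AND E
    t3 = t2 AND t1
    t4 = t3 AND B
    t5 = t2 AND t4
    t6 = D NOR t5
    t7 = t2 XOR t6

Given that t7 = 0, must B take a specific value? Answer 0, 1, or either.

either

Both values of B occur among assignments with t7 = 0:
  B=0: A=0, B=0, C=0, D=1, E=0
  B=1: A=0, B=1, C=0, D=1, E=0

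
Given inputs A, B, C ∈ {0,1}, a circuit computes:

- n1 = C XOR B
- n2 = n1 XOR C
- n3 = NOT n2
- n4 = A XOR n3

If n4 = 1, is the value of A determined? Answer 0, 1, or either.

Both values of A occur among assignments with n4 = 1:
  A=0: A=0, B=0, C=0
  A=1: A=1, B=1, C=0

either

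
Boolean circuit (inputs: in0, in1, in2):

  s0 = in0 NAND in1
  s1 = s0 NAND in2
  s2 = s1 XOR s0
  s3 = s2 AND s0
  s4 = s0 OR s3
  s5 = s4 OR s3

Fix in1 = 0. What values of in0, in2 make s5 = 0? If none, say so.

With in1 = 0 fixed, none of the 4 settings of in0, in2 give s5 = 0.
For example, with in0=0, in2=1:
s0 = in0 NAND in1 = 0 NAND 0 = 1
s1 = s0 NAND in2 = 1 NAND 1 = 0
s2 = s1 XOR s0 = 0 XOR 1 = 1
s3 = s2 AND s0 = 1 AND 1 = 1
s4 = s0 OR s3 = 1 OR 1 = 1
s5 = s4 OR s3 = 1 OR 1 = 1
giving s5 = 1 ≠ 0.

no solution exists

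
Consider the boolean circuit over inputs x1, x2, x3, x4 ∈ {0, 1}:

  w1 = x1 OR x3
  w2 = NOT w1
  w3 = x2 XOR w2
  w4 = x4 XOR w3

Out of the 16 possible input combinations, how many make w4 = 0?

8

w4 = x4 XOR w3 must be 0, so x4 and w3 are equal.
Enumerating the 16 input combinations, 8 give w4 = 0 and 8 give w4 = 1.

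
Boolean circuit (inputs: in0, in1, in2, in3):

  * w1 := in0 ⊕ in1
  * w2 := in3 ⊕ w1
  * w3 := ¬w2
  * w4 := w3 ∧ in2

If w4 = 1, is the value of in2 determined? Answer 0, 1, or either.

w4 = w3 ∧ in2 must be 1, so both w3 = 1 and in2 = 1.
Every assignment with w4 = 1 has in2 = 1; there are 4 such assignment(s).
  in0=0, in1=0, in2=1, in3=0
  in0=0, in1=1, in2=1, in3=1
  in0=1, in1=0, in2=1, in3=1
  in0=1, in1=1, in2=1, in3=0

1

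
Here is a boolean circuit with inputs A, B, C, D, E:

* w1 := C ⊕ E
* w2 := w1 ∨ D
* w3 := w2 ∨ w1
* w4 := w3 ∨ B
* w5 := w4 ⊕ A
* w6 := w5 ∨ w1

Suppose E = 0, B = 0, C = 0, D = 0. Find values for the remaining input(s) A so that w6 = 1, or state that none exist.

A=1

w6 = w5 ∨ w1 must be 1, so at least one of w5, w1 is 1.
Check with E = 0, B = 0, C = 0, D = 0 and A=1:
w1 = C ⊕ E = 0 ⊕ 0 = 0
w2 = w1 ∨ D = 0 ∨ 0 = 0
w3 = w2 ∨ w1 = 0 ∨ 0 = 0
w4 = w3 ∨ B = 0 ∨ 0 = 0
w5 = w4 ⊕ A = 0 ⊕ 1 = 1
w6 = w5 ∨ w1 = 1 ∨ 0 = 1
So w6 = 1.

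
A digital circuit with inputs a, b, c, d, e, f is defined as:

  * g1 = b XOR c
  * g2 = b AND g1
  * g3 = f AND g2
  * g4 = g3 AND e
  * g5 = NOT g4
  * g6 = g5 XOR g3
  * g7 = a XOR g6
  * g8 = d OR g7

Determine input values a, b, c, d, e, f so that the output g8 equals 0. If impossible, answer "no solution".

a=1, b=1, c=0, d=0, e=1, f=0

g8 = d OR g7 must be 0, so both d = 0 and g7 = 0.
Check with a=1, b=1, c=0, d=0, e=1, f=0:
g1 = b XOR c = 1 XOR 0 = 1
g2 = b AND g1 = 1 AND 1 = 1
g3 = f AND g2 = 0 AND 1 = 0
g4 = g3 AND e = 0 AND 1 = 0
g5 = NOT g4 = NOT 0 = 1
g6 = g5 XOR g3 = 1 XOR 0 = 1
g7 = a XOR g6 = 1 XOR 1 = 0
g8 = d OR g7 = 0 OR 0 = 0
So g8 = 0 as required.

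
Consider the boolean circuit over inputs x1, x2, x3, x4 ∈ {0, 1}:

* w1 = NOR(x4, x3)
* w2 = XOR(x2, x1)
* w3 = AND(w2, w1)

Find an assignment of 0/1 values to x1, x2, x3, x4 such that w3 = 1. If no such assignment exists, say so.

w3 = AND(w2, w1) must be 1, so both w2 = 1 and w1 = 1.
w2 = XOR(x2, x1) must be 1, so x2 and x1 differ.
w1 = NOR(x4, x3) must be 1, so both x4 = 0 and x3 = 0.
Check with x1=1, x2=0, x3=0, x4=0:
w1 = NOR(x4, x3) = NOR(0, 0) = 1
w2 = XOR(x2, x1) = XOR(0, 1) = 1
w3 = AND(w2, w1) = AND(1, 1) = 1
So w3 = 1 as required.

x1=1, x2=0, x3=0, x4=0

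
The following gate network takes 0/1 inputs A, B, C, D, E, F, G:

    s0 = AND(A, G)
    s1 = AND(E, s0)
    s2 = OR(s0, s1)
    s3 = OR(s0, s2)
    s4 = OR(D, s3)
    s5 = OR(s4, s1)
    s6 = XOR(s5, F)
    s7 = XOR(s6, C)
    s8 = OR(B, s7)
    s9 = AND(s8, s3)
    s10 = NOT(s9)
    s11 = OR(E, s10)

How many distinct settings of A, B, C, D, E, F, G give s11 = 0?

s11 = OR(E, s10) must be 0, so both E = 0 and s10 = 0.
Enumerating the 128 input combinations, 12 give s11 = 0 and 116 give s11 = 1.

12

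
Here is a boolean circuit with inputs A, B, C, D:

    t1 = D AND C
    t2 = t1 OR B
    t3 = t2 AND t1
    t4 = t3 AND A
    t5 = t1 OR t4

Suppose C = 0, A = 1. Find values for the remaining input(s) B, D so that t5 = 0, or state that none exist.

B=0, D=0

t5 = t1 OR t4 must be 0, so both t1 = 0 and t4 = 0.
t1 = D AND C must be 0, so at least one of D, C is 0.
Check with C = 0, A = 1 and B=0, D=0:
t1 = D AND C = 0 AND 0 = 0
t2 = t1 OR B = 0 OR 0 = 0
t3 = t2 AND t1 = 0 AND 0 = 0
t4 = t3 AND A = 0 AND 1 = 0
t5 = t1 OR t4 = 0 OR 0 = 0
So t5 = 0.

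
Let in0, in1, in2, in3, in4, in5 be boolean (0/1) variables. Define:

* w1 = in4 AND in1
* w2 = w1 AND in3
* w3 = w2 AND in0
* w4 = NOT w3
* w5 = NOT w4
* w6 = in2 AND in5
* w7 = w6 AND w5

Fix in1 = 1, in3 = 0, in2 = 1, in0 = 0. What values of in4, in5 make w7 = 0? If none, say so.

Check with in1 = 1, in3 = 0, in2 = 1, in0 = 0 and in4=0, in5=0:
w1 = in4 AND in1 = 0 AND 1 = 0
w2 = w1 AND in3 = 0 AND 0 = 0
w3 = w2 AND in0 = 0 AND 0 = 0
w4 = NOT w3 = NOT 0 = 1
w5 = NOT w4 = NOT 1 = 0
w6 = in2 AND in5 = 1 AND 0 = 0
w7 = w6 AND w5 = 0 AND 0 = 0
So w7 = 0.

in4=0, in5=0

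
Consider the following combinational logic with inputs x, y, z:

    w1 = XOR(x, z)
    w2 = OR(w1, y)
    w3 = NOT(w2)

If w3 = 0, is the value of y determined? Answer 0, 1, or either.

either

Both values of y occur among assignments with w3 = 0:
  y=0: x=0, y=0, z=1
  y=1: x=0, y=1, z=0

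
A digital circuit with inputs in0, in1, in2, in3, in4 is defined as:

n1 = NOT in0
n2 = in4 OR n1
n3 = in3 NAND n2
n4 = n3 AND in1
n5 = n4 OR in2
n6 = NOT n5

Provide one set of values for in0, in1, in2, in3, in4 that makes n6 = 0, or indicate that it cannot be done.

in0=1, in1=0, in2=1, in3=1, in4=1

n6 = NOT n5 must be 0, so n5 = 1.
n5 = n4 OR in2 must be 1, so at least one of n4, in2 is 1.
Check with in0=1, in1=0, in2=1, in3=1, in4=1:
n1 = NOT in0 = NOT 1 = 0
n2 = in4 OR n1 = 1 OR 0 = 1
n3 = in3 NAND n2 = 1 NAND 1 = 0
n4 = n3 AND in1 = 0 AND 0 = 0
n5 = n4 OR in2 = 0 OR 1 = 1
n6 = NOT n5 = NOT 1 = 0
So n6 = 0 as required.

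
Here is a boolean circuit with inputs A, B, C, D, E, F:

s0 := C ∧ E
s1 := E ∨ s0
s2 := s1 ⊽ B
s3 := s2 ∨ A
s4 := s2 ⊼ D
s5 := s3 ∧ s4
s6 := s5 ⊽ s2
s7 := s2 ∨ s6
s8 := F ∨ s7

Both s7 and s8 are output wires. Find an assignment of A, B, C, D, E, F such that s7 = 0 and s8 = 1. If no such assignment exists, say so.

Check with A=1 B=1 C=1 D=1 E=0 F=1:
s0 = C ∧ E = 1 ∧ 0 = 0
s1 = E ∨ s0 = 0 ∨ 0 = 0
s2 = s1 ⊽ B = 0 ⊽ 1 = 0
s3 = s2 ∨ A = 0 ∨ 1 = 1
s4 = s2 ⊼ D = 0 ⊼ 1 = 1
s5 = s3 ∧ s4 = 1 ∧ 1 = 1
s6 = s5 ⊽ s2 = 1 ⊽ 0 = 0
s7 = s2 ∨ s6 = 0 ∨ 0 = 0
s8 = F ∨ s7 = 1 ∨ 0 = 1
So s7 = 0 and s8 = 1.

A=1 B=1 C=1 D=1 E=0 F=1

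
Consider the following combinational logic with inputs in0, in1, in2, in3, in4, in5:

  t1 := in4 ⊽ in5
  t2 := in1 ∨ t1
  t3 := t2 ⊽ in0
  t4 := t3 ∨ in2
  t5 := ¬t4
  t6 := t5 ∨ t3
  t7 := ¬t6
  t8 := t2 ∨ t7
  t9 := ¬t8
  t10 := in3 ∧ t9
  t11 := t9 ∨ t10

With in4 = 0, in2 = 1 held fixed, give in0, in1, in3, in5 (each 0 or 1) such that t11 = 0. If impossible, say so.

in0=1, in1=1, in3=1, in5=1

t11 = t9 ∨ t10 must be 0, so both t9 = 0 and t10 = 0.
Check with in4 = 0, in2 = 1 and in0=1, in1=1, in3=1, in5=1:
t1 = in4 ⊽ in5 = 0 ⊽ 1 = 0
t2 = in1 ∨ t1 = 1 ∨ 0 = 1
t3 = t2 ⊽ in0 = 1 ⊽ 1 = 0
t4 = t3 ∨ in2 = 0 ∨ 1 = 1
t5 = ¬t4 = ¬1 = 0
t6 = t5 ∨ t3 = 0 ∨ 0 = 0
t7 = ¬t6 = ¬0 = 1
t8 = t2 ∨ t7 = 1 ∨ 1 = 1
t9 = ¬t8 = ¬1 = 0
t10 = in3 ∧ t9 = 1 ∧ 0 = 0
t11 = t9 ∨ t10 = 0 ∨ 0 = 0
So t11 = 0.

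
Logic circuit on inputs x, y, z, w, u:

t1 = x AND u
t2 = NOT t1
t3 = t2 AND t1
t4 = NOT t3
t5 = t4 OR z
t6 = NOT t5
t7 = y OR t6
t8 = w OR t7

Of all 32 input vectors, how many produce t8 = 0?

t8 = w OR t7 must be 0, so both w = 0 and t7 = 0.
Enumerating the 32 input combinations, 8 give t8 = 0 and 24 give t8 = 1.

8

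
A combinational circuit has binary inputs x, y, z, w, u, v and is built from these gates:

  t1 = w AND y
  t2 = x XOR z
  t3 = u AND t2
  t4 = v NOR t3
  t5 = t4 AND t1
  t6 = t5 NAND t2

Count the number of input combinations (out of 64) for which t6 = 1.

62

t6 = t5 NAND t2 must be 1, so at least one of t5, t2 is 0.
Enumerating the 64 input combinations, 62 give t6 = 1 and 2 give t6 = 0.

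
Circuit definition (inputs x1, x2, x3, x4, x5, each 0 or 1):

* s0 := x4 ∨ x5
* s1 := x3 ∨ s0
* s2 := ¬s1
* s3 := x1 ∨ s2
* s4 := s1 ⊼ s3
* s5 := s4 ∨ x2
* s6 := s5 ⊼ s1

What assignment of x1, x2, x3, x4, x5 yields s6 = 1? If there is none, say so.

s6 = s5 ⊼ s1 must be 1, so at least one of s5, s1 is 0.
Check with x1=1, x2=0, x3=0, x4=1, x5=1:
s0 = x4 ∨ x5 = 1 ∨ 1 = 1
s1 = x3 ∨ s0 = 0 ∨ 1 = 1
s2 = ¬s1 = ¬1 = 0
s3 = x1 ∨ s2 = 1 ∨ 0 = 1
s4 = s1 ⊼ s3 = 1 ⊼ 1 = 0
s5 = s4 ∨ x2 = 0 ∨ 0 = 0
s6 = s5 ⊼ s1 = 0 ⊼ 1 = 1
So s6 = 1 as required.

x1=1, x2=0, x3=0, x4=1, x5=1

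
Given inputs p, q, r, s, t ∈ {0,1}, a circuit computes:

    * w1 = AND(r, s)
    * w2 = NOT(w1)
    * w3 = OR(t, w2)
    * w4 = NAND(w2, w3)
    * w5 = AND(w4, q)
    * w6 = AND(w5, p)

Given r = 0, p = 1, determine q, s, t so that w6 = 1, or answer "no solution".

With r = 0, p = 1 fixed, none of the 8 settings of q, s, t give w6 = 1.
For example, with q=0, s=0, t=1:
w1 = AND(r, s) = AND(0, 0) = 0
w2 = NOT(w1) = NOT 0 = 1
w3 = OR(t, w2) = OR(1, 1) = 1
w4 = NAND(w2, w3) = NAND(1, 1) = 0
w5 = AND(w4, q) = AND(0, 0) = 0
w6 = AND(w5, p) = AND(0, 1) = 0
giving w6 = 0 ≠ 1.

no solution exists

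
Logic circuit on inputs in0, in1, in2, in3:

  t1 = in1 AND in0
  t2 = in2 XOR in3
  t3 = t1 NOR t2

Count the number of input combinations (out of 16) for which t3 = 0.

t3 = t1 NOR t2 must be 0, so at least one of t1, t2 is 1.
Enumerating the 16 input combinations, 10 give t3 = 0 and 6 give t3 = 1.

10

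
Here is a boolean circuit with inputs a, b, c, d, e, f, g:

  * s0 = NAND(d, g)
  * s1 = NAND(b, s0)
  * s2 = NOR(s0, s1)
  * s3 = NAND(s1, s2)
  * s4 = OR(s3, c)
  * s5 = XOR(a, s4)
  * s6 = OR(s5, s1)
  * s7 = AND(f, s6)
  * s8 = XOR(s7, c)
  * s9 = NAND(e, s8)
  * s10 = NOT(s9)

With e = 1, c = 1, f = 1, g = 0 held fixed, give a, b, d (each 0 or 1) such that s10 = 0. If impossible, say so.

Check with e = 1, c = 1, f = 1, g = 0 and a=0, b=0, d=0:
s0 = NAND(d, g) = NAND(0, 0) = 1
s1 = NAND(b, s0) = NAND(0, 1) = 1
s2 = NOR(s0, s1) = NOR(1, 1) = 0
s3 = NAND(s1, s2) = NAND(1, 0) = 1
s4 = OR(s3, c) = OR(1, 1) = 1
s5 = XOR(a, s4) = XOR(0, 1) = 1
s6 = OR(s5, s1) = OR(1, 1) = 1
s7 = AND(f, s6) = AND(1, 1) = 1
s8 = XOR(s7, c) = XOR(1, 1) = 0
s9 = NAND(e, s8) = NAND(1, 0) = 1
s10 = NOT(s9) = NOT 1 = 0
So s10 = 0.

a=0, b=0, d=0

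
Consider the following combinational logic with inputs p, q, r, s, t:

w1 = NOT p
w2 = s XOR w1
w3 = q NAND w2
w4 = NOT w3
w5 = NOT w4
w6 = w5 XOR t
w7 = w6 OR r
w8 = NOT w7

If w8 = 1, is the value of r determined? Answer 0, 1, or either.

w8 = NOT w7 must be 1, so w7 = 0.
w7 = w6 OR r must be 0, so both w6 = 0 and r = 0.
Every assignment with w8 = 1 has r = 0; there are 8 such assignment(s).

0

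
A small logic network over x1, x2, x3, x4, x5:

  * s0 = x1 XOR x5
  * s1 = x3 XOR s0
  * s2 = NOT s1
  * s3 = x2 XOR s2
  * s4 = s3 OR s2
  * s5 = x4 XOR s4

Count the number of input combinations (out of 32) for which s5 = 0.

s5 = x4 XOR s4 must be 0, so x4 and s4 are equal.
Enumerating the 32 input combinations, 16 give s5 = 0 and 16 give s5 = 1.

16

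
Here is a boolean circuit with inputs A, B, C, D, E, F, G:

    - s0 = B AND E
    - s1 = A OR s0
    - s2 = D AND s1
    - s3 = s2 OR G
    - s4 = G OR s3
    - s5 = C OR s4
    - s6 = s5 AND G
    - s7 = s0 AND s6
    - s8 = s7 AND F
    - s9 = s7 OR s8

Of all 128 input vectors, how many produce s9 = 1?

s9 = s7 OR s8 must be 1, so at least one of s7, s8 is 1.
Enumerating the 128 input combinations, 16 give s9 = 1 and 112 give s9 = 0.

16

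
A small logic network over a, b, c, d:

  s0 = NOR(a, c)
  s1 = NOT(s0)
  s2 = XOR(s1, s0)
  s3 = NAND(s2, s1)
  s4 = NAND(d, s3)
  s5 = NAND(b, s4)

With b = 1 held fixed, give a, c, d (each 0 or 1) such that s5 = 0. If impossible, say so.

a=1 c=1 d=0

s5 = NAND(b, s4) must be 0, so both b = 1 and s4 = 1.
s4 = NAND(d, s3) must be 1, so at least one of d, s3 is 0.
Check with b = 1 and a=1, c=1, d=0:
s0 = NOR(a, c) = NOR(1, 1) = 0
s1 = NOT(s0) = NOT 0 = 1
s2 = XOR(s1, s0) = XOR(1, 0) = 1
s3 = NAND(s2, s1) = NAND(1, 1) = 0
s4 = NAND(d, s3) = NAND(0, 0) = 1
s5 = NAND(b, s4) = NAND(1, 1) = 0
So s5 = 0.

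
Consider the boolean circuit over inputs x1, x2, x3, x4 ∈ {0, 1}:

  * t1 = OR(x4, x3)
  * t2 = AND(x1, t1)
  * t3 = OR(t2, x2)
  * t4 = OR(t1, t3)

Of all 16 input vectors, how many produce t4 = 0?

2

t4 = OR(t1, t3) must be 0, so both t1 = 0 and t3 = 0.
Enumerating the 16 input combinations, 2 give t4 = 0 and 14 give t4 = 1.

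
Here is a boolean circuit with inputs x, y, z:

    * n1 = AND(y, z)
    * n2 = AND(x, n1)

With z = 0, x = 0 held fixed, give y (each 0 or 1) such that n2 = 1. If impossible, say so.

With z = 0, x = 0 fixed, none of the 2 settings of y give n2 = 1.
For example, with y=0:
n1 = AND(y, z) = AND(0, 0) = 0
n2 = AND(x, n1) = AND(0, 0) = 0
giving n2 = 0 ≠ 1.

no solution exists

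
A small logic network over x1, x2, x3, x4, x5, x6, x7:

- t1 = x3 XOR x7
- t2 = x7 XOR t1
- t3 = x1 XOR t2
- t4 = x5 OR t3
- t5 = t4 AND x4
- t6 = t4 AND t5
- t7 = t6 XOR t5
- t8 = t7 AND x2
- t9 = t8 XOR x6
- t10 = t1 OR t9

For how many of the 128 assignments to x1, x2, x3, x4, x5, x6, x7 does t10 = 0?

t10 = t1 OR t9 must be 0, so both t1 = 0 and t9 = 0.
Enumerating the 128 input combinations, 32 give t10 = 0 and 96 give t10 = 1.

32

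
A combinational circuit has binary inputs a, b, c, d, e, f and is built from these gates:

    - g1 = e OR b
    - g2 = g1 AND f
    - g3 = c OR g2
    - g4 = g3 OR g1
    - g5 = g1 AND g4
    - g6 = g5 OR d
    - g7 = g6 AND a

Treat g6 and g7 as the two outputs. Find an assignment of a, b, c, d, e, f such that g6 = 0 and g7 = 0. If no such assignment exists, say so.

a=0, b=0, c=0, d=0, e=0, f=1

Check with a=0, b=0, c=0, d=0, e=0, f=1:
g1 = e OR b = 0 OR 0 = 0
g2 = g1 AND f = 0 AND 1 = 0
g3 = c OR g2 = 0 OR 0 = 0
g4 = g3 OR g1 = 0 OR 0 = 0
g5 = g1 AND g4 = 0 AND 0 = 0
g6 = g5 OR d = 0 OR 0 = 0
g7 = g6 AND a = 0 AND 0 = 0
So g6 = 0 and g7 = 0.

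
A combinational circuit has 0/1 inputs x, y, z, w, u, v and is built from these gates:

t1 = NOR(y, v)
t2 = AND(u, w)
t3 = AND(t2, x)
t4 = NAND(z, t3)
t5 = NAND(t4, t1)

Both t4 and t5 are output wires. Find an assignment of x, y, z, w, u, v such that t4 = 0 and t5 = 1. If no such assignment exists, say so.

x=1, y=1, z=1, w=1, u=1, v=0

Check with x=1, y=1, z=1, w=1, u=1, v=0:
t1 = NOR(y, v) = NOR(1, 0) = 0
t2 = AND(u, w) = AND(1, 1) = 1
t3 = AND(t2, x) = AND(1, 1) = 1
t4 = NAND(z, t3) = NAND(1, 1) = 0
t5 = NAND(t4, t1) = NAND(0, 0) = 1
So t4 = 0 and t5 = 1.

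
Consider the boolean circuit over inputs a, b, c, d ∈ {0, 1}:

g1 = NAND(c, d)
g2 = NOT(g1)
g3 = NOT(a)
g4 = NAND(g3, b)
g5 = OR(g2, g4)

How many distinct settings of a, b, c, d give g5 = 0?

g5 = OR(g2, g4) must be 0, so both g2 = 0 and g4 = 0.
g2 = NOT(g1) must be 0, so g1 = 1.
Enumerating the 16 input combinations, 3 give g5 = 0 and 13 give g5 = 1.

3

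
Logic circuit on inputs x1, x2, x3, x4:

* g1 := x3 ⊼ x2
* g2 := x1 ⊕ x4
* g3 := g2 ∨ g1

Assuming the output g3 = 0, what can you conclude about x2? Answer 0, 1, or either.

g3 = g2 ∨ g1 must be 0, so both g2 = 0 and g1 = 0.
g2 = x1 ⊕ x4 must be 0, so x1 and x4 are equal.
Every assignment with g3 = 0 has x2 = 1; there are 2 such assignment(s).
  x1=0, x2=1, x3=1, x4=0
  x1=1, x2=1, x3=1, x4=1

1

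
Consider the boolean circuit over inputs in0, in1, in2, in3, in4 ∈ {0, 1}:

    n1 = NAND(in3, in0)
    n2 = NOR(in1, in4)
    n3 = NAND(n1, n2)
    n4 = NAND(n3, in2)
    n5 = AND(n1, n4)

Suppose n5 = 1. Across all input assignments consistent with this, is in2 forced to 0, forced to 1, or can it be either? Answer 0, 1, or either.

Both values of in2 occur among assignments with n5 = 1:
  in2=0: in0=0, in1=0, in2=0, in3=0, in4=0
  in2=1: in0=0, in1=0, in2=1, in3=0, in4=0

either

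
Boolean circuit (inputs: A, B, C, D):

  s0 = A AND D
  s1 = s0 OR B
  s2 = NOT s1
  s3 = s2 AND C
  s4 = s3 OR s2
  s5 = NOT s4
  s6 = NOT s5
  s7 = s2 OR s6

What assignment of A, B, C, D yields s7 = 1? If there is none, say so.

A=0, B=0, C=1, D=0

s7 = s2 OR s6 must be 1, so at least one of s2, s6 is 1.
Check with A=0, B=0, C=1, D=0:
s0 = A AND D = 0 AND 0 = 0
s1 = s0 OR B = 0 OR 0 = 0
s2 = NOT s1 = NOT 0 = 1
s3 = s2 AND C = 1 AND 1 = 1
s4 = s3 OR s2 = 1 OR 1 = 1
s5 = NOT s4 = NOT 1 = 0
s6 = NOT s5 = NOT 0 = 1
s7 = s2 OR s6 = 1 OR 1 = 1
So s7 = 1 as required.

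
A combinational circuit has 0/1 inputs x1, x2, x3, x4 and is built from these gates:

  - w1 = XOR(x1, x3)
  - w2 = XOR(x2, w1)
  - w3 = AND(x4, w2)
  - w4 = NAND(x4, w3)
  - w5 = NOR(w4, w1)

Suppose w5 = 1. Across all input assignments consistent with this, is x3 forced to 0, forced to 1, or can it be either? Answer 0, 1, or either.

either

Both values of x3 occur among assignments with w5 = 1:
  x3=0: x1=0, x2=1, x3=0, x4=1
  x3=1: x1=1, x2=1, x3=1, x4=1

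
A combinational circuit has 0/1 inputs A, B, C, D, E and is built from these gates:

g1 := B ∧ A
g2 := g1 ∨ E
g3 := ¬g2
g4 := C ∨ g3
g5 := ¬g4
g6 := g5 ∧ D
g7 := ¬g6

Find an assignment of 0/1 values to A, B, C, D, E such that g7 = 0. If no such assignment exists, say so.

A=1, B=1, C=0, D=1, E=1

g7 = ¬g6 must be 0, so g6 = 1.
g6 = g5 ∧ D must be 1, so both g5 = 1 and D = 1.
Check with A=1, B=1, C=0, D=1, E=1:
g1 = B ∧ A = 1 ∧ 1 = 1
g2 = g1 ∨ E = 1 ∨ 1 = 1
g3 = ¬g2 = ¬1 = 0
g4 = C ∨ g3 = 0 ∨ 0 = 0
g5 = ¬g4 = ¬0 = 1
g6 = g5 ∧ D = 1 ∧ 1 = 1
g7 = ¬g6 = ¬1 = 0
So g7 = 0 as required.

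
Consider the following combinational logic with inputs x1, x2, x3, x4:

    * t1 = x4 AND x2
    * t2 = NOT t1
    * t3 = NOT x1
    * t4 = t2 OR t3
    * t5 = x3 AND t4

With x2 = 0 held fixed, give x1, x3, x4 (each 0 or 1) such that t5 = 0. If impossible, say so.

Check with x2 = 0 and x1=1, x3=0, x4=1:
t1 = x4 AND x2 = 1 AND 0 = 0
t2 = NOT t1 = NOT 0 = 1
t3 = NOT x1 = NOT 1 = 0
t4 = t2 OR t3 = 1 OR 0 = 1
t5 = x3 AND t4 = 0 AND 1 = 0
So t5 = 0.

x1=1 x3=0 x4=1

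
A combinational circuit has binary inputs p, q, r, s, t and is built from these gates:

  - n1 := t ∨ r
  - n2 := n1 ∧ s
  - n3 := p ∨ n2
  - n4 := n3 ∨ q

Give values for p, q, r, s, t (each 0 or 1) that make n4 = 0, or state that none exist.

p=0, q=0, r=0, s=0, t=1

n4 = n3 ∨ q must be 0, so both n3 = 0 and q = 0.
Check with p=0, q=0, r=0, s=0, t=1:
n1 = t ∨ r = 1 ∨ 0 = 1
n2 = n1 ∧ s = 1 ∧ 0 = 0
n3 = p ∨ n2 = 0 ∨ 0 = 0
n4 = n3 ∨ q = 0 ∨ 0 = 0
So n4 = 0 as required.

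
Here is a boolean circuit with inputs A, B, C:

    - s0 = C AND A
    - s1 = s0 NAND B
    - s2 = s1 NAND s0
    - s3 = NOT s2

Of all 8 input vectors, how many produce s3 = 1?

s3 = NOT s2 must be 1, so s2 = 0.
s2 = s1 NAND s0 must be 0, so both s1 = 1 and s0 = 1.
s1 = s0 NAND B must be 1, so at least one of s0, B is 0.
Enumerating the 8 input combinations, 1 give s3 = 1 and 7 give s3 = 0.

1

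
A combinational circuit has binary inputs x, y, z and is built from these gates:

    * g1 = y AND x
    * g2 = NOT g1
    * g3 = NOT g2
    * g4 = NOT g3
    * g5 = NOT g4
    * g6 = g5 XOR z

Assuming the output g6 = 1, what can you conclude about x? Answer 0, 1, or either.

either

Both values of x occur among assignments with g6 = 1:
  x=0: x=0, y=0, z=1
  x=1: x=1, y=0, z=1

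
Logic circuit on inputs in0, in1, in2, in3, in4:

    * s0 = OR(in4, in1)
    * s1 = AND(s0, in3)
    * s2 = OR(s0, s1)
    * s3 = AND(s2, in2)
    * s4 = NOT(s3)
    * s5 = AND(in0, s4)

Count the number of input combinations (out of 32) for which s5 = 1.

10

s5 = AND(in0, s4) must be 1, so both in0 = 1 and s4 = 1.
Enumerating the 32 input combinations, 10 give s5 = 1 and 22 give s5 = 0.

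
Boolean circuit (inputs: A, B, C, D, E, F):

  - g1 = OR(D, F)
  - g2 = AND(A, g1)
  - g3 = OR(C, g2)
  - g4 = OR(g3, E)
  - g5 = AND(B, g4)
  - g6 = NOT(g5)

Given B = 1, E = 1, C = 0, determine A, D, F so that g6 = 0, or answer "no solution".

A=0, D=1, F=1

g6 = NOT(g5) must be 0, so g5 = 1.
g5 = AND(B, g4) must be 1, so both B = 1 and g4 = 1.
Check with B = 1, E = 1, C = 0 and A=0, D=1, F=1:
g1 = OR(D, F) = OR(1, 1) = 1
g2 = AND(A, g1) = AND(0, 1) = 0
g3 = OR(C, g2) = OR(0, 0) = 0
g4 = OR(g3, E) = OR(0, 1) = 1
g5 = AND(B, g4) = AND(1, 1) = 1
g6 = NOT(g5) = NOT 1 = 0
So g6 = 0.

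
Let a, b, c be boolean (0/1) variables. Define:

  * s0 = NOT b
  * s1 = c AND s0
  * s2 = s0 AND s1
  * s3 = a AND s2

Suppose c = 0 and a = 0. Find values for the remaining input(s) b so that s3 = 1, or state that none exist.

no solution exists

With c = 0 and a = 0 fixed, none of the 2 settings of b give s3 = 1.
For example, with b=1:
s0 = NOT b = NOT 1 = 0
s1 = c AND s0 = 0 AND 0 = 0
s2 = s0 AND s1 = 0 AND 0 = 0
s3 = a AND s2 = 0 AND 0 = 0
giving s3 = 0 ≠ 1.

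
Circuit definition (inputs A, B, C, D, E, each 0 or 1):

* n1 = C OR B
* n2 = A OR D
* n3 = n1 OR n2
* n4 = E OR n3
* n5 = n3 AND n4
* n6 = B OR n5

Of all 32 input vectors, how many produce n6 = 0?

2

n6 = B OR n5 must be 0, so both B = 0 and n5 = 0.
Satisfying assignments:
  A=0, B=0, C=0, D=0, E=0
  A=0, B=0, C=0, D=0, E=1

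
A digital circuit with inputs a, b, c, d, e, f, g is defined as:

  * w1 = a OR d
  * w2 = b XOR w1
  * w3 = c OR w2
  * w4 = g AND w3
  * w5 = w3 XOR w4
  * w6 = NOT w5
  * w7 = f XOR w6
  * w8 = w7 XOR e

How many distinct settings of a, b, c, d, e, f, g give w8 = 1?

w8 = w7 XOR e must be 1, so w7 and e differ.
Enumerating the 128 input combinations, 64 give w8 = 1 and 64 give w8 = 0.

64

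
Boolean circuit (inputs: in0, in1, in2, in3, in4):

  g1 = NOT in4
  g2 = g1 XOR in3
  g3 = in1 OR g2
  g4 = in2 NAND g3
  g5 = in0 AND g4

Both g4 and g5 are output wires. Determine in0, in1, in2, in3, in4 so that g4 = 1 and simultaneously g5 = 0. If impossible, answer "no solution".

Check with in0=0, in1=0, in2=0, in3=1, in4=1:
g1 = NOT in4 = NOT 1 = 0
g2 = g1 XOR in3 = 0 XOR 1 = 1
g3 = in1 OR g2 = 0 OR 1 = 1
g4 = in2 NAND g3 = 0 NAND 1 = 1
g5 = in0 AND g4 = 0 AND 1 = 0
So g4 = 1 and g5 = 0.

in0=0, in1=0, in2=0, in3=1, in4=1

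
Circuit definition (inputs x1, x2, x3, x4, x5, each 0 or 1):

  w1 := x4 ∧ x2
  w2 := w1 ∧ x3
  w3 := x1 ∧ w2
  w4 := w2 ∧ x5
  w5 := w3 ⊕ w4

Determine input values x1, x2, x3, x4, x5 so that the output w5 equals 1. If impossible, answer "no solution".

w5 = w3 ⊕ w4 must be 1, so w3 and w4 differ.
Check with x1=1, x2=1, x3=1, x4=1, x5=0:
w1 = x4 ∧ x2 = 1 ∧ 1 = 1
w2 = w1 ∧ x3 = 1 ∧ 1 = 1
w3 = x1 ∧ w2 = 1 ∧ 1 = 1
w4 = w2 ∧ x5 = 1 ∧ 0 = 0
w5 = w3 ⊕ w4 = 1 ⊕ 0 = 1
So w5 = 1 as required.

x1=1, x2=1, x3=1, x4=1, x5=0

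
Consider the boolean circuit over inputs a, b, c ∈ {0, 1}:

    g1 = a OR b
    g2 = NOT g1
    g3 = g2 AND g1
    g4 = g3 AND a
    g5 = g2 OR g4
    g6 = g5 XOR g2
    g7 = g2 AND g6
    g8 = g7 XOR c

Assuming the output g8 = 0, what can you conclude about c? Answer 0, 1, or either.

g8 = g7 XOR c must be 0, so g7 and c are equal.
Every assignment with g8 = 0 has c = 0; there are 4 such assignment(s).
  a=0, b=0, c=0
  a=0, b=1, c=0
  a=1, b=0, c=0
  a=1, b=1, c=0

0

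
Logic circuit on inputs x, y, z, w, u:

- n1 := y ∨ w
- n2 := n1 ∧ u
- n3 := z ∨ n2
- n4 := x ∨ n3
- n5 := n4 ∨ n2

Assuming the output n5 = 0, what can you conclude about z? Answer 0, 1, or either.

n5 = n4 ∨ n2 must be 0, so both n4 = 0 and n2 = 0.
n4 = x ∨ n3 must be 0, so both x = 0 and n3 = 0.
n2 = n1 ∧ u must be 0, so at least one of n1, u is 0.
Every assignment with n5 = 0 has z = 0; there are 5 such assignment(s).

0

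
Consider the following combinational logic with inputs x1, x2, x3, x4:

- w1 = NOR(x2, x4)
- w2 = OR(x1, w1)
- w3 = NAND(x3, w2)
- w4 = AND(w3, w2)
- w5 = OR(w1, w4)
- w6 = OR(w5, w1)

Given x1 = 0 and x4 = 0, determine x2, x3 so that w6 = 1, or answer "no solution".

x2=0, x3=1

w6 = OR(w5, w1) must be 1, so at least one of w5, w1 is 1.
Check with x1 = 0 and x4 = 0 and x2=0, x3=1:
w1 = NOR(x2, x4) = NOR(0, 0) = 1
w2 = OR(x1, w1) = OR(0, 1) = 1
w3 = NAND(x3, w2) = NAND(1, 1) = 0
w4 = AND(w3, w2) = AND(0, 1) = 0
w5 = OR(w1, w4) = OR(1, 0) = 1
w6 = OR(w5, w1) = OR(1, 1) = 1
So w6 = 1.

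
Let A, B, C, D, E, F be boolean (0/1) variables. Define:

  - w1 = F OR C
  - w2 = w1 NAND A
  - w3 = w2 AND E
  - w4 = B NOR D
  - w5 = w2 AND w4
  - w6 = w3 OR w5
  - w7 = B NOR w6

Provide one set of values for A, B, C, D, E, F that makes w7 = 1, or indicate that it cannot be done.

Check with A=1 B=0 C=1 D=1 E=1 F=1:
w1 = F OR C = 1 OR 1 = 1
w2 = w1 NAND A = 1 NAND 1 = 0
w3 = w2 AND E = 0 AND 1 = 0
w4 = B NOR D = 0 NOR 1 = 0
w5 = w2 AND w4 = 0 AND 0 = 0
w6 = w3 OR w5 = 0 OR 0 = 0
w7 = B NOR w6 = 0 NOR 0 = 1
So w7 = 1 as required.

A=1 B=0 C=1 D=1 E=1 F=1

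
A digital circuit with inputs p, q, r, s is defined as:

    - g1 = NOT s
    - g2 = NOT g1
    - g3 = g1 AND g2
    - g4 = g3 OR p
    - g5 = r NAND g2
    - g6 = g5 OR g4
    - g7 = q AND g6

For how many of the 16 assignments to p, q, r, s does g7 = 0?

g7 = q AND g6 must be 0, so at least one of q, g6 is 0.
Enumerating the 16 input combinations, 9 give g7 = 0 and 7 give g7 = 1.

9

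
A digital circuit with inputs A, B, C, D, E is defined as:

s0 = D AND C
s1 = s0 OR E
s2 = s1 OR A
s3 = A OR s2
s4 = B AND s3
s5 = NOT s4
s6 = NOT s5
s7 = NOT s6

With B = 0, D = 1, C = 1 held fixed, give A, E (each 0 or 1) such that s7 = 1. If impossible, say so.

s7 = NOT s6 must be 1, so s6 = 0.
Check with B = 0, D = 1, C = 1 and A=1, E=0:
s0 = D AND C = 1 AND 1 = 1
s1 = s0 OR E = 1 OR 0 = 1
s2 = s1 OR A = 1 OR 1 = 1
s3 = A OR s2 = 1 OR 1 = 1
s4 = B AND s3 = 0 AND 1 = 0
s5 = NOT s4 = NOT 0 = 1
s6 = NOT s5 = NOT 1 = 0
s7 = NOT s6 = NOT 0 = 1
So s7 = 1.

A=1 E=0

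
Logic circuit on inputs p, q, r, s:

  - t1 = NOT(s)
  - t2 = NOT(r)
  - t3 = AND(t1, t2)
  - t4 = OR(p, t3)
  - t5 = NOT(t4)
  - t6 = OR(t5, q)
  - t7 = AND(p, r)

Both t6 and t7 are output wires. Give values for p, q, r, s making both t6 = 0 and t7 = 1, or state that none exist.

Check with p=1 q=0 r=1 s=1:
t1 = NOT(s) = NOT 1 = 0
t2 = NOT(r) = NOT 1 = 0
t3 = AND(t1, t2) = AND(0, 0) = 0
t4 = OR(p, t3) = OR(1, 0) = 1
t5 = NOT(t4) = NOT 1 = 0
t6 = OR(t5, q) = OR(0, 0) = 0
t7 = AND(p, r) = AND(1, 1) = 1
So t6 = 0 and t7 = 1.

p=1 q=0 r=1 s=1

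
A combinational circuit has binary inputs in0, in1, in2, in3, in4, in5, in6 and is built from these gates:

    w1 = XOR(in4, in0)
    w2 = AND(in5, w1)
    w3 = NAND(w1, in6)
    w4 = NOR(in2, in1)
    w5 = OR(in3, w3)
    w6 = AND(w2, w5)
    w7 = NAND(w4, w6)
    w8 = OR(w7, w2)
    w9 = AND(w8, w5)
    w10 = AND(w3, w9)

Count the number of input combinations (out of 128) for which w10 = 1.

96

w10 = AND(w3, w9) must be 1, so both w3 = 1 and w9 = 1.
Enumerating the 128 input combinations, 96 give w10 = 1 and 32 give w10 = 0.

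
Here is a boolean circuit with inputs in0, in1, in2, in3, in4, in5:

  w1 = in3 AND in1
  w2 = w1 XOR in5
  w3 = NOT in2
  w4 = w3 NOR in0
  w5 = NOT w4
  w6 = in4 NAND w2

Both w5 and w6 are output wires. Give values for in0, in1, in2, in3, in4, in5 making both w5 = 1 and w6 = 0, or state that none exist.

in0=1 in1=1 in2=0 in3=0 in4=1 in5=1

Check with in0=1 in1=1 in2=0 in3=0 in4=1 in5=1:
w1 = in3 AND in1 = 0 AND 1 = 0
w2 = w1 XOR in5 = 0 XOR 1 = 1
w3 = NOT in2 = NOT 0 = 1
w4 = w3 NOR in0 = 1 NOR 1 = 0
w5 = NOT w4 = NOT 0 = 1
w6 = in4 NAND w2 = 1 NAND 1 = 0
So w5 = 1 and w6 = 0.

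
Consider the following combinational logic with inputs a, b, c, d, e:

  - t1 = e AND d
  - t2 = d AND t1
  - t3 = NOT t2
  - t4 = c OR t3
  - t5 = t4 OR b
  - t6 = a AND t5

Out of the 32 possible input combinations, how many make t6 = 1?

15

t6 = a AND t5 must be 1, so both a = 1 and t5 = 1.
t5 = t4 OR b must be 1, so at least one of t4, b is 1.
Enumerating the 32 input combinations, 15 give t6 = 1 and 17 give t6 = 0.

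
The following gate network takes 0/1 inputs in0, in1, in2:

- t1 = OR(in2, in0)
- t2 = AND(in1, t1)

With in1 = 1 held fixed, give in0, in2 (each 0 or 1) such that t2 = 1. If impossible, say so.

Check with in1 = 1 and in0=0, in2=1:
t1 = OR(in2, in0) = OR(1, 0) = 1
t2 = AND(in1, t1) = AND(1, 1) = 1
So t2 = 1.

in0=0 in2=1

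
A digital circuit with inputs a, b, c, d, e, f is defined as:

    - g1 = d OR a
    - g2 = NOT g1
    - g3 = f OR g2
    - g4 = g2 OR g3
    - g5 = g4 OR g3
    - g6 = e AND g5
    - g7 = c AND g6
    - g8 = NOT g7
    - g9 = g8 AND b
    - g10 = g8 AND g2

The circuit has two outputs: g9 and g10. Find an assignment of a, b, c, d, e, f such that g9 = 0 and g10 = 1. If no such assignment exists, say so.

a=0 b=0 c=0 d=0 e=1 f=0

Check with a=0 b=0 c=0 d=0 e=1 f=0:
g1 = d OR a = 0 OR 0 = 0
g2 = NOT g1 = NOT 0 = 1
g3 = f OR g2 = 0 OR 1 = 1
g4 = g2 OR g3 = 1 OR 1 = 1
g5 = g4 OR g3 = 1 OR 1 = 1
g6 = e AND g5 = 1 AND 1 = 1
g7 = c AND g6 = 0 AND 1 = 0
g8 = NOT g7 = NOT 0 = 1
g9 = g8 AND b = 1 AND 0 = 0
g10 = g8 AND g2 = 1 AND 1 = 1
So g9 = 0 and g10 = 1.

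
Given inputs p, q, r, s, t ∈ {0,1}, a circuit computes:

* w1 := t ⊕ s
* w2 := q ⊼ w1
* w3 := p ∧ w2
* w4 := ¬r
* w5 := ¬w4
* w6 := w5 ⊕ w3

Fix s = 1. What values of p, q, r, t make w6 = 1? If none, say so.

p=1 q=1 r=1 t=0

w6 = w5 ⊕ w3 must be 1, so w5 and w3 differ.
Check with s = 1 and p=1, q=1, r=1, t=0:
w1 = t ⊕ s = 0 ⊕ 1 = 1
w2 = q ⊼ w1 = 1 ⊼ 1 = 0
w3 = p ∧ w2 = 1 ∧ 0 = 0
w4 = ¬r = ¬1 = 0
w5 = ¬w4 = ¬0 = 1
w6 = w5 ⊕ w3 = 1 ⊕ 0 = 1
So w6 = 1.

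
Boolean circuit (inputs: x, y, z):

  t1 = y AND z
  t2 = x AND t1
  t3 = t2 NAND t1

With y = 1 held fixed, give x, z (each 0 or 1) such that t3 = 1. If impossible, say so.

Check with y = 1 and x=1, z=0:
t1 = y AND z = 1 AND 0 = 0
t2 = x AND t1 = 1 AND 0 = 0
t3 = t2 NAND t1 = 0 NAND 0 = 1
So t3 = 1.

x=1, z=0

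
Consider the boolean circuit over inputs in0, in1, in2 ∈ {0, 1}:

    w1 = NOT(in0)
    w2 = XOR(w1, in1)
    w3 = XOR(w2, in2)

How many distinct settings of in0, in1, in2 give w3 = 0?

w3 = XOR(w2, in2) must be 0, so w2 and in2 are equal.
Enumerating the 8 input combinations, 4 give w3 = 0 and 4 give w3 = 1.

4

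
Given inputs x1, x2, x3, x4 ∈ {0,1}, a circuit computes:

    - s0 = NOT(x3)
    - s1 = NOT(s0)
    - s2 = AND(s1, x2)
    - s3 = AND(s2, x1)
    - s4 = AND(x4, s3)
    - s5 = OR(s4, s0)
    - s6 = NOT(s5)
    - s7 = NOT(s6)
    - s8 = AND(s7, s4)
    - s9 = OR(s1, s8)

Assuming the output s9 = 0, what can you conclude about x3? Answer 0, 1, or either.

s9 = OR(s1, s8) must be 0, so both s1 = 0 and s8 = 0.
Every assignment with s9 = 0 has x3 = 0; there are 8 such assignment(s).

0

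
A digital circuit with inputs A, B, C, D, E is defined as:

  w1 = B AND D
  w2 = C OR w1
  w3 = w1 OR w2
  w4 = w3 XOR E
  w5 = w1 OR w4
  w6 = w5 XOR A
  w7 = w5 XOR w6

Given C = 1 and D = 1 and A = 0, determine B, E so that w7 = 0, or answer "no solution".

w7 = w5 XOR w6 must be 0, so w5 and w6 are equal.
Check with C = 1 and D = 1 and A = 0 and B=0, E=0:
w1 = B AND D = 0 AND 1 = 0
w2 = C OR w1 = 1 OR 0 = 1
w3 = w1 OR w2 = 0 OR 1 = 1
w4 = w3 XOR E = 1 XOR 0 = 1
w5 = w1 OR w4 = 0 OR 1 = 1
w6 = w5 XOR A = 1 XOR 0 = 1
w7 = w5 XOR w6 = 1 XOR 1 = 0
So w7 = 0.

B=0, E=0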